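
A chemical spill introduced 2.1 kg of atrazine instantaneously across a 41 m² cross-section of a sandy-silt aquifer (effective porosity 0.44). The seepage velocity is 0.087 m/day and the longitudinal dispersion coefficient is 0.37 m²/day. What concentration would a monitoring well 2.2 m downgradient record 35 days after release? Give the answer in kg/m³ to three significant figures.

For an instantaneous plane source, C(x,t) = M/(n_e·A·√(4πDt)) · exp(−(x−vt)²/(4Dt)), with n_e·A the pore (flow) area.
Plume center vt = 0.087 × 35 = 3.045 m, so the well at 2.2 m is 0.845 m upgradient of the peak.
√(4πDt) = 12.76 m, giving peak height M/(n_e·A·√(4πDt)) = 2.1/(0.44 × 41 × 12.76) = 0.009123 kg/m³.
(x−vt)²/(4Dt) = (-0.845)²/(4 × 0.37 × 35) = 0.01378; exp(−0.01378) = 0.9863.
C = 0.009123 × 0.9863 = 0.00900 kg/m³.

0.00900 kg/m³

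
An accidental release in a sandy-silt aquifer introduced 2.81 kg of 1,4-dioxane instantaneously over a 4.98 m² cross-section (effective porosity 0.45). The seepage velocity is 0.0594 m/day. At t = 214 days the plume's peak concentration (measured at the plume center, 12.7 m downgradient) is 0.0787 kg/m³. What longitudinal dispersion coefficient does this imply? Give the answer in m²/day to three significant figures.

0.0944 m²/day

At the plume center C_max = M/(n_e·A·√(4πDt)), so D = M²/(4πt·(n_e·A·C_max)²).
n_e·A·C_max = 0.45 × 4.98 × 0.0787 = 0.1764 kg/m.
D = 2.81²/(4π × 214 × 0.1764²) = 0.0944 m²/day.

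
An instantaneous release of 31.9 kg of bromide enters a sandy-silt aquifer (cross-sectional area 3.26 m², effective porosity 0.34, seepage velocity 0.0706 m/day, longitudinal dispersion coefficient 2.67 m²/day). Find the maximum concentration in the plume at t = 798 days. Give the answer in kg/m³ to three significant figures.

0.176 kg/m³

The peak of an instantaneous 1D plume sits at x = vt; there the Gaussian factor is 1 and C_max = M/(n_e·A·√(4πDt)), where n_e·A is the pore area the mass is dissolved in.
√(4πDt) = √(4π × 2.67 × 798) = 163.6 m, so C_max = 31.9/(0.34 × 3.26 × 163.6) = 0.176 kg/m³.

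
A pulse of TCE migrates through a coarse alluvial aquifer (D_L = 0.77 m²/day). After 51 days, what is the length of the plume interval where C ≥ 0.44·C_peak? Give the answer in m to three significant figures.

22.7 m

The plume is Gaussian with σ = √(2Dt) = √(2 × 0.77 × 51) = 8.862 m.
C/C_peak = exp(−Δx²/(2σ²)) = 0.44 ⇒ Δx = σ·√(−2 ln 0.44) = 8.862 × 1.281 = 11.35 m.
Width = 2Δx = 22.7 m.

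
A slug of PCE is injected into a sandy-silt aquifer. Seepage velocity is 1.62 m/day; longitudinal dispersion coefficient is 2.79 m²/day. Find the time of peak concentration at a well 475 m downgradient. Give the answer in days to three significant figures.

For the 1D instantaneous-source solution, setting ∂C/∂t = 0 at fixed x gives v²t² + 2Dt − x² = 0, so t = (√(D² + v²x²) − D)/v².
√(D² + v²x²) = √(2.79² + 1.62² × 475²) = 769.5; v² = 2.6244.
t = (769.5 − 2.79)/2.6244 = 292 days (vs. the pure-advection estimate x/v = 293 d).

292 days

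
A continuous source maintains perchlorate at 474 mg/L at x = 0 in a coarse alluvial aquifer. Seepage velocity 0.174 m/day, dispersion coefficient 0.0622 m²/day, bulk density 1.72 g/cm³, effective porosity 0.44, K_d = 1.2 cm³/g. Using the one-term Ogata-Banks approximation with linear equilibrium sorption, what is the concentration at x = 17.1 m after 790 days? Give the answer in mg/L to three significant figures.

Retardation factor R = 1 + ρ_b·K_d/n = 1 + 1.72 × 1.2/0.44 = 5.691.
Sorption retards both mechanisms: v_R = v/R = 0.03057 m/day, D_R = D/R = 0.01093 m²/day.
v_R·t = 0.03057 × 790 = 24.1503 m; 2√(D_R t) = 5.877 m; argument = (17.1 − 24.1503)/5.877 = -1.200.
C = C₀ × ½·erfc(-1.200) = 474 × 0.9552 = 453 mg/L.

453 mg/L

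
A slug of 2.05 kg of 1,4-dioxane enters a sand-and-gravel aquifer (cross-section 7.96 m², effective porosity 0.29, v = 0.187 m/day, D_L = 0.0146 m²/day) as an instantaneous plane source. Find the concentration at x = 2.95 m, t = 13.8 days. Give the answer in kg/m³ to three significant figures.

0.471 kg/m³

For an instantaneous plane source, C(x,t) = M/(n_e·A·√(4πDt)) · exp(−(x−vt)²/(4Dt)), with n_e·A the pore (flow) area.
Plume center vt = 0.187 × 13.8 = 2.5806 m, so the well at 2.95 m is 0.3694 m downgradient of the peak.
√(4πDt) = 1.591 m, giving peak height M/(n_e·A·√(4πDt)) = 2.05/(0.29 × 7.96 × 1.591) = 0.5582 kg/m³.
(x−vt)²/(4Dt) = (0.3694)²/(4 × 0.0146 × 13.8) = 0.1693; exp(−0.1693) = 0.8443.
C = 0.5582 × 0.8443 = 0.471 kg/m³.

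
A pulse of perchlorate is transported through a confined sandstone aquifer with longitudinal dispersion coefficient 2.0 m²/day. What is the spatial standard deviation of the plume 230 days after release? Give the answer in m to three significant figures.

Dispersive spreading gives a Gaussian with σ² = 2Dt; advection only shifts the center.
σ = √(2 × 2.0 × 230) = 30.3 m.

30.3 m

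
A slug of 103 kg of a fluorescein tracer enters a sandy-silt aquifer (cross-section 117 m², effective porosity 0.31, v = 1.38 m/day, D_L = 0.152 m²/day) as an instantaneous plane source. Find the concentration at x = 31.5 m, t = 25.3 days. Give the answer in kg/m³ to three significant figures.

0.191 kg/m³

For an instantaneous plane source, C(x,t) = M/(n_e·A·√(4πDt)) · exp(−(x−vt)²/(4Dt)), with n_e·A the pore (flow) area.
Plume center vt = 1.38 × 25.3 = 34.914 m, so the well at 31.5 m is 3.414 m upgradient of the peak.
√(4πDt) = 6.952 m, giving peak height M/(n_e·A·√(4πDt)) = 103/(0.31 × 117 × 6.952) = 0.4085 kg/m³.
(x−vt)²/(4Dt) = (-3.414)²/(4 × 0.152 × 25.3) = 0.7577; exp(−0.7577) = 0.4687.
C = 0.4085 × 0.4687 = 0.191 kg/m³.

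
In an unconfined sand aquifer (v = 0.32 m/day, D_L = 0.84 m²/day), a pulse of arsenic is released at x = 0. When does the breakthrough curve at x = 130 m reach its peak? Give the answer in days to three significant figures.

For the 1D instantaneous-source solution, setting ∂C/∂t = 0 at fixed x gives v²t² + 2Dt − x² = 0, so t = (√(D² + v²x²) − D)/v².
√(D² + v²x²) = √(0.84² + 0.32² × 130²) = 41.61; v² = 0.1024.
t = (41.61 − 0.84)/0.1024 = 398 days (vs. the pure-advection estimate x/v = 406 d).

398 days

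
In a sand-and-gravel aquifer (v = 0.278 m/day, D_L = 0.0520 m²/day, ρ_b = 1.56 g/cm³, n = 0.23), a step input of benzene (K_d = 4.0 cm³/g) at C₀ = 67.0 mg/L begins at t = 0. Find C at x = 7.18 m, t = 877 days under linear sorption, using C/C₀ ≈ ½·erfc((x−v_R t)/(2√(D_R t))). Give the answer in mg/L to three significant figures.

Retardation factor R = 1 + ρ_b·K_d/n = 1 + 1.56 × 4.0/0.23 = 28.13.
Sorption retards both mechanisms: v_R = v/R = 0.009883 m/day, D_R = D/R = 0.001849 m²/day.
v_R·t = 0.009883 × 877 = 8.667391 m; 2√(D_R t) = 2.547 m; argument = (7.18 − 8.667391)/2.547 = -0.5840.
C = C₀ × ½·erfc(-0.5840) = 67.0 × 0.7956 = 53.3 mg/L.

53.3 mg/L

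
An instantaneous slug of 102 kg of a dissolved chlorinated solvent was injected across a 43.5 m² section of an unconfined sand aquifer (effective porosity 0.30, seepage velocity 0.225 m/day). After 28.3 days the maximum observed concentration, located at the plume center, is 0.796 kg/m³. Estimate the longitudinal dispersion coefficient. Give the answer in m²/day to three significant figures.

At the plume center C_max = M/(n_e·A·√(4πDt)), so D = M²/(4πt·(n_e·A·C_max)²).
n_e·A·C_max = 0.30 × 43.5 × 0.796 = 10.39 kg/m.
D = 102²/(4π × 28.3 × 10.39²) = 0.271 m²/day.

0.271 m²/day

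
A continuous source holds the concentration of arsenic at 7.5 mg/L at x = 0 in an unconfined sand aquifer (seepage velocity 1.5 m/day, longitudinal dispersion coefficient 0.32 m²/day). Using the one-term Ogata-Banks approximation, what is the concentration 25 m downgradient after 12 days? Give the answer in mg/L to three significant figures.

For a continuous step input, C/C₀ ≈ ½·erfc((x−vt)/(2√(Dt))).
vt = 1.5 × 12 = 18 m and 2√(Dt) = 2√(0.32 × 12) = 3.919 m.
Argument (x−vt)/(2√(Dt)) = (25 − 18)/3.919 = 1.786; ½·erfc(1.786) = 0.005772.
C = 7.5 × 0.005772 = 0.0433 mg/L.

0.0433 mg/L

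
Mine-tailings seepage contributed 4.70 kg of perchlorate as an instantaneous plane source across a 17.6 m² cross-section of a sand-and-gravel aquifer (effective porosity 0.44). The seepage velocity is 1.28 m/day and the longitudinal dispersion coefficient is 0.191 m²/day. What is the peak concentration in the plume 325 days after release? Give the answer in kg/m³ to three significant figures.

The peak of an instantaneous 1D plume sits at x = vt; there the Gaussian factor is 1 and C_max = M/(n_e·A·√(4πDt)), where n_e·A is the pore area the mass is dissolved in.
√(4πDt) = √(4π × 0.191 × 325) = 27.93 m, so C_max = 4.70/(0.44 × 17.6 × 27.93) = 0.0217 kg/m³.

0.0217 kg/m³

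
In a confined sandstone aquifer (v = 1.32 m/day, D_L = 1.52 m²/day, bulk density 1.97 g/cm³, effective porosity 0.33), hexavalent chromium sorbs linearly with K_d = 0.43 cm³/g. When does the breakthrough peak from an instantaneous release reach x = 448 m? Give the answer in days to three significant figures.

1210 days

Retardation factor R = 1 + ρ_b·K_d/n = 1 + 1.97 × 0.43/0.33 = 3.567.
Sorption retards both mechanisms: v_R = v/R = 0.3701 m/day, D_R = D/R = 0.4261 m²/day.
Peak time from v_R²t² + 2D_R t − x² = 0: t = (√(D_R² + v_R²x²) − D_R)/v_R².
√(D_R² + v_R²x²) = √(0.4261² + 0.3701² × 448²) = 165.8; v_R² = 0.1370.
t = (165.8 − 0.4261)/0.1370 = 1210 days.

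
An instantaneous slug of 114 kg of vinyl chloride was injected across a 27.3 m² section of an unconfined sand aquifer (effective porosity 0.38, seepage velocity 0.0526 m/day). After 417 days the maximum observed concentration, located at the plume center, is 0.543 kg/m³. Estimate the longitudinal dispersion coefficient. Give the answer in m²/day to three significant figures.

At the plume center C_max = M/(n_e·A·√(4πDt)), so D = M²/(4πt·(n_e·A·C_max)²).
n_e·A·C_max = 0.38 × 27.3 × 0.543 = 5.633 kg/m.
D = 114²/(4π × 417 × 5.633²) = 0.0782 m²/day.

0.0782 m²/day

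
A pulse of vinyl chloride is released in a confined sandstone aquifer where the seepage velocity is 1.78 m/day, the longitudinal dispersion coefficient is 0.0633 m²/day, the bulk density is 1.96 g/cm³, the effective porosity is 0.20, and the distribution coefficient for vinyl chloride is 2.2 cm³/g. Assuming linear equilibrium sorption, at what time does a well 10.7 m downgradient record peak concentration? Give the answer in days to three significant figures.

135 days

Retardation factor R = 1 + ρ_b·K_d/n = 1 + 1.96 × 2.2/0.20 = 22.56.
Sorption retards both mechanisms: v_R = v/R = 0.07890 m/day, D_R = D/R = 0.002806 m²/day.
Peak time from v_R²t² + 2D_R t − x² = 0: t = (√(D_R² + v_R²x²) − D_R)/v_R².
√(D_R² + v_R²x²) = √(0.002806² + 0.07890² × 10.7²) = 0.8442; v_R² = 0.006225.
t = (0.8442 − 0.002806)/0.006225 = 135 days.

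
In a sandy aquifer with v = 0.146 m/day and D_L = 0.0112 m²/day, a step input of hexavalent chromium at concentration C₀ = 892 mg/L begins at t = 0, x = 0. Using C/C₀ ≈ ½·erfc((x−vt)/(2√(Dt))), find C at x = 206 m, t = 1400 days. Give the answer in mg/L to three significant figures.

For a continuous step input, C/C₀ ≈ ½·erfc((x−vt)/(2√(Dt))).
vt = 0.146 × 1400 = 204.4 m and 2√(Dt) = 2√(0.0112 × 1400) = 7.920 m.
Argument (x−vt)/(2√(Dt)) = (206 − 204.4)/7.920 = 0.2020; ½·erfc(0.2020) = 0.3876.
C = 892 × 0.3876 = 346 mg/L.

346 mg/L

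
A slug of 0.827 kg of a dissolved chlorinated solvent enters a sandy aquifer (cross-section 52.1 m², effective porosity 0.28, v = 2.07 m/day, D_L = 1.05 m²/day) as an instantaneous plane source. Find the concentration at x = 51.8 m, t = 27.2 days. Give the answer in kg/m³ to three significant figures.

0.00251 kg/m³

For an instantaneous plane source, C(x,t) = M/(n_e·A·√(4πDt)) · exp(−(x−vt)²/(4Dt)), with n_e·A the pore (flow) area.
Plume center vt = 2.07 × 27.2 = 56.304 m, so the well at 51.8 m is 4.504 m upgradient of the peak.
√(4πDt) = 18.94 m, giving peak height M/(n_e·A·√(4πDt)) = 0.827/(0.28 × 52.1 × 18.94) = 0.002993 kg/m³.
(x−vt)²/(4Dt) = (-4.504)²/(4 × 1.05 × 27.2) = 0.1776; exp(−0.1776) = 0.8373.
C = 0.002993 × 0.8373 = 0.00251 kg/m³.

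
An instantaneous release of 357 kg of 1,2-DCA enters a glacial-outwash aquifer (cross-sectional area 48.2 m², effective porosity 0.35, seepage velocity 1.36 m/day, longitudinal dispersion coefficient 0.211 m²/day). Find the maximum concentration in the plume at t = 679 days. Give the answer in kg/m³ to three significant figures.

The peak of an instantaneous 1D plume sits at x = vt; there the Gaussian factor is 1 and C_max = M/(n_e·A·√(4πDt)), where n_e·A is the pore area the mass is dissolved in.
√(4πDt) = √(4π × 0.211 × 679) = 42.43 m, so C_max = 357/(0.35 × 48.2 × 42.43) = 0.499 kg/m³.

0.499 kg/m³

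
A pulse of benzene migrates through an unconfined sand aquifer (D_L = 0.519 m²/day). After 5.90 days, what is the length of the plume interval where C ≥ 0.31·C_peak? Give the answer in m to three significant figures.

The plume is Gaussian with σ = √(2Dt) = √(2 × 0.519 × 5.90) = 2.475 m.
C/C_peak = exp(−Δx²/(2σ²)) = 0.31 ⇒ Δx = σ·√(−2 ln 0.31) = 2.475 × 1.530 = 3.787 m.
Width = 2Δx = 7.57 m.

7.57 m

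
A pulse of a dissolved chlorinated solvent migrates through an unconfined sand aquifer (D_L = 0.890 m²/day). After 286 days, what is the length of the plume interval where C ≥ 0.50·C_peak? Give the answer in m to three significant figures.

The plume is Gaussian with σ = √(2Dt) = √(2 × 0.890 × 286) = 22.56 m.
C/C_peak = exp(−Δx²/(2σ²)) = 0.50 ⇒ Δx = σ·√(−2 ln 0.50) = 22.56 × 1.177 = 26.55 m.
Width = 2Δx = 53.1 m.

53.1 m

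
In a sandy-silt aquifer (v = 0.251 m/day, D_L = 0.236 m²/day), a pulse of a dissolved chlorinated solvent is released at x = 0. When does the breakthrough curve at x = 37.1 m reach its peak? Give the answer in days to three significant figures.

144 days

For the 1D instantaneous-source solution, setting ∂C/∂t = 0 at fixed x gives v²t² + 2Dt − x² = 0, so t = (√(D² + v²x²) − D)/v².
√(D² + v²x²) = √(0.236² + 0.251² × 37.1²) = 9.315; v² = 0.063001.
t = (9.315 − 0.236)/0.063001 = 144 days (vs. the pure-advection estimate x/v = 148 d).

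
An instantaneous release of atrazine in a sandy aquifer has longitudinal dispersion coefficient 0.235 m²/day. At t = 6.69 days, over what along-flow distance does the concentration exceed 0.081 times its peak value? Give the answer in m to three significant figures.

The plume is Gaussian with σ = √(2Dt) = √(2 × 0.235 × 6.69) = 1.773 m.
C/C_peak = exp(−Δx²/(2σ²)) = 0.081 ⇒ Δx = σ·√(−2 ln 0.081) = 1.773 × 2.242 = 3.975 m.
Width = 2Δx = 7.95 m.

7.95 m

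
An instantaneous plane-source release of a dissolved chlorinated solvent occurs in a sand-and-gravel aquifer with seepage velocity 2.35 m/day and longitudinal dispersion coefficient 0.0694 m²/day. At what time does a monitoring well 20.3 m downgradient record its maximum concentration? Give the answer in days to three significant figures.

8.63 days

For the 1D instantaneous-source solution, setting ∂C/∂t = 0 at fixed x gives v²t² + 2Dt − x² = 0, so t = (√(D² + v²x²) − D)/v².
√(D² + v²x²) = √(0.0694² + 2.35² × 20.3²) = 47.71; v² = 5.5225.
t = (47.71 − 0.0694)/5.5225 = 8.63 days (vs. the pure-advection estimate x/v = 8.64 d).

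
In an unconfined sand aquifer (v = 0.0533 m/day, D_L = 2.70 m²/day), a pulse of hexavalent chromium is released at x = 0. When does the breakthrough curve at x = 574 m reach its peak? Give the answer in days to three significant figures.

For the 1D instantaneous-source solution, setting ∂C/∂t = 0 at fixed x gives v²t² + 2Dt − x² = 0, so t = (√(D² + v²x²) − D)/v².
√(D² + v²x²) = √(2.70² + 0.0533² × 574²) = 30.71; v² = 0.00284089.
t = (30.71 − 2.70)/0.00284089 = 9860 days (vs. the pure-advection estimate x/v = 10800 d).

9860 days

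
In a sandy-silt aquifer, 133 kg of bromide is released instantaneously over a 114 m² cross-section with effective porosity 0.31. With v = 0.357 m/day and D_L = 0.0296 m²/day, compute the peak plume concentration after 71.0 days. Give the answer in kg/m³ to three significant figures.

The peak of an instantaneous 1D plume sits at x = vt; there the Gaussian factor is 1 and C_max = M/(n_e·A·√(4πDt)), where n_e·A is the pore area the mass is dissolved in.
√(4πDt) = √(4π × 0.0296 × 71.0) = 5.139 m, so C_max = 133/(0.31 × 114 × 5.139) = 0.732 kg/m³.

0.732 kg/m³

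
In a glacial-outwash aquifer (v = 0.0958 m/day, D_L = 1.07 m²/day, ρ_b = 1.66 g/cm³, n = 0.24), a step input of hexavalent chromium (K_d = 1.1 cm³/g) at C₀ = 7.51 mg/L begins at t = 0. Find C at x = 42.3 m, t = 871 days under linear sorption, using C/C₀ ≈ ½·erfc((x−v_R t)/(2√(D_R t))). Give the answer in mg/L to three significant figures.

0.100 mg/L

Retardation factor R = 1 + ρ_b·K_d/n = 1 + 1.66 × 1.1/0.24 = 8.608.
Sorption retards both mechanisms: v_R = v/R = 0.01113 m/day, D_R = D/R = 0.1243 m²/day.
v_R·t = 0.01113 × 871 = 9.69423 m; 2√(D_R t) = 20.81 m; argument = (42.3 − 9.69423)/20.81 = 1.567.
C = C₀ × ½·erfc(1.567) = 7.51 × 0.01334 = 0.100 mg/L.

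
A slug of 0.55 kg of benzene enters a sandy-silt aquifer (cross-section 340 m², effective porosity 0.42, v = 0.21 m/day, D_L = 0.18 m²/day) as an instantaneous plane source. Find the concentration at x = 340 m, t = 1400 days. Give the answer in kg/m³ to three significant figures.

For an instantaneous plane source, C(x,t) = M/(n_e·A·√(4πDt)) · exp(−(x−vt)²/(4Dt)), with n_e·A the pore (flow) area.
Plume center vt = 0.21 × 1400 = 294 m, so the well at 340 m is 46 m downgradient of the peak.
√(4πDt) = 56.27 m, giving peak height M/(n_e·A·√(4πDt)) = 0.55/(0.42 × 340 × 56.27) = 6.845e-05 kg/m³.
(x−vt)²/(4Dt) = (46)²/(4 × 0.18 × 1400) = 2.099; exp(−2.099) = 0.1226.
C = 6.845e-05 × 0.1226 = 8.39e-06 kg/m³.

8.39e-06 kg/m³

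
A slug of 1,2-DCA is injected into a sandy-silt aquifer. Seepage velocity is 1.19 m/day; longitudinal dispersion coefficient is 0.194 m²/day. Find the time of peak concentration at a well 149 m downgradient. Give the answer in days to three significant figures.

For the 1D instantaneous-source solution, setting ∂C/∂t = 0 at fixed x gives v²t² + 2Dt − x² = 0, so t = (√(D² + v²x²) − D)/v².
√(D² + v²x²) = √(0.194² + 1.19² × 149²) = 177.3; v² = 1.4161.
t = (177.3 − 0.194)/1.4161 = 125 days (vs. the pure-advection estimate x/v = 125 d).

125 days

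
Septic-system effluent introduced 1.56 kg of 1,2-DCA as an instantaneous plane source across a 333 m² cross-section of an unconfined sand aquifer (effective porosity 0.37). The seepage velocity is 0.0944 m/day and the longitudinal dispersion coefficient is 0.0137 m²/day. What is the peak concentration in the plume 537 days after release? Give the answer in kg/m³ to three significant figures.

0.00132 kg/m³

The peak of an instantaneous 1D plume sits at x = vt; there the Gaussian factor is 1 and C_max = M/(n_e·A·√(4πDt)), where n_e·A is the pore area the mass is dissolved in.
√(4πDt) = √(4π × 0.0137 × 537) = 9.615 m, so C_max = 1.56/(0.37 × 333 × 9.615) = 0.00132 kg/m³.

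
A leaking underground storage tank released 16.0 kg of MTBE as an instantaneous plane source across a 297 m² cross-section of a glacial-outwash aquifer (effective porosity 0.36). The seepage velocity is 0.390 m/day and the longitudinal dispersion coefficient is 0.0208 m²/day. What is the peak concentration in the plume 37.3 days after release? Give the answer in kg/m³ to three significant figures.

The peak of an instantaneous 1D plume sits at x = vt; there the Gaussian factor is 1 and C_max = M/(n_e·A·√(4πDt)), where n_e·A is the pore area the mass is dissolved in.
√(4πDt) = √(4π × 0.0208 × 37.3) = 3.122 m, so C_max = 16.0/(0.36 × 297 × 3.122) = 0.0479 kg/m³.

0.0479 kg/m³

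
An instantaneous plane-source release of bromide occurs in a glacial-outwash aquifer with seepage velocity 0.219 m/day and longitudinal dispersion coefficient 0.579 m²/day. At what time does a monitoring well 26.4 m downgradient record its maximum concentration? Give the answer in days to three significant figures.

109 days

For the 1D instantaneous-source solution, setting ∂C/∂t = 0 at fixed x gives v²t² + 2Dt − x² = 0, so t = (√(D² + v²x²) − D)/v².
√(D² + v²x²) = √(0.579² + 0.219² × 26.4²) = 5.811; v² = 0.047961.
t = (5.811 − 0.579)/0.047961 = 109 days (vs. the pure-advection estimate x/v = 121 d).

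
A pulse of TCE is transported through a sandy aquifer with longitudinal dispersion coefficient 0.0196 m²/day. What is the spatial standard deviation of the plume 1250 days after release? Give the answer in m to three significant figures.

7.00 m

Dispersive spreading gives a Gaussian with σ² = 2Dt; advection only shifts the center.
σ = √(2 × 0.0196 × 1250) = 7.00 m.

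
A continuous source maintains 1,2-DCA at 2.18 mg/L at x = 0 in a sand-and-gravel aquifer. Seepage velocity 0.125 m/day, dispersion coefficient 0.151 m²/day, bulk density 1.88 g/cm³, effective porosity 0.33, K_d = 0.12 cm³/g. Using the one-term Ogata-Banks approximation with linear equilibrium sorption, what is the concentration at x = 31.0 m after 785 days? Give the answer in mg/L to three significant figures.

2.16 mg/L

Retardation factor R = 1 + ρ_b·K_d/n = 1 + 1.88 × 0.12/0.33 = 1.684.
Sorption retards both mechanisms: v_R = v/R = 0.07423 m/day, D_R = D/R = 0.08967 m²/day.
v_R·t = 0.07423 × 785 = 58.27055 m; 2√(D_R t) = 16.78 m; argument = (31.0 − 58.27055)/16.78 = -1.625.
C = C₀ × ½·erfc(-1.625) = 2.18 × 0.9892 = 2.16 mg/L.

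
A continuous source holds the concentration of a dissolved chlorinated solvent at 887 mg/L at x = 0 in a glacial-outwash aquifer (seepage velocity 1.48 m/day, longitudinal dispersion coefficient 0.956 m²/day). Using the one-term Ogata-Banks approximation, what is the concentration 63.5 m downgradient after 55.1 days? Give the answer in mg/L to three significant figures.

For a continuous step input, C/C₀ ≈ ½·erfc((x−vt)/(2√(Dt))).
vt = 1.48 × 55.1 = 81.548 m and 2√(Dt) = 2√(0.956 × 55.1) = 14.52 m.
Argument (x−vt)/(2√(Dt)) = (63.5 − 81.548)/14.52 = -1.243; ½·erfc(-1.243) = 0.9606.
C = 887 × 0.9606 = 852 mg/L.

852 mg/L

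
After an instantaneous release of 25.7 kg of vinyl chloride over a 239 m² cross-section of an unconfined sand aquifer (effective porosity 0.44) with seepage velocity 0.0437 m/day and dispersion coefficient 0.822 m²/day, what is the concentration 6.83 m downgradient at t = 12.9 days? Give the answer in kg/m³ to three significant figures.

0.00839 kg/m³

For an instantaneous plane source, C(x,t) = M/(n_e·A·√(4πDt)) · exp(−(x−vt)²/(4Dt)), with n_e·A the pore (flow) area.
Plume center vt = 0.0437 × 12.9 = 0.56373 m, so the well at 6.83 m is 6.26627 m downgradient of the peak.
√(4πDt) = 11.54 m, giving peak height M/(n_e·A·√(4πDt)) = 25.7/(0.44 × 239 × 11.54) = 0.02118 kg/m³.
(x−vt)²/(4Dt) = (6.26627)²/(4 × 0.822 × 12.9) = 0.9258; exp(−0.9258) = 0.3962.
C = 0.02118 × 0.3962 = 0.00839 kg/m³.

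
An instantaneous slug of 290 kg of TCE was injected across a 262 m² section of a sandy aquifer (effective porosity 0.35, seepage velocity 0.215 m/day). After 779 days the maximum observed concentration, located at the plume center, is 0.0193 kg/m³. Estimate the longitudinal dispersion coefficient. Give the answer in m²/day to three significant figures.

2.74 m²/day

At the plume center C_max = M/(n_e·A·√(4πDt)), so D = M²/(4πt·(n_e·A·C_max)²).
n_e·A·C_max = 0.35 × 262 × 0.0193 = 1.770 kg/m.
D = 290²/(4π × 779 × 1.770²) = 2.74 m²/day.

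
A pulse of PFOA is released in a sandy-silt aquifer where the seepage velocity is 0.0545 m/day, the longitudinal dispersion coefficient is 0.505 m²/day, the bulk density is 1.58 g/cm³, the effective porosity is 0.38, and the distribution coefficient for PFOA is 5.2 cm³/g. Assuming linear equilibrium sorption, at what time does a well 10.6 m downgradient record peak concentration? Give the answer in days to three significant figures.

Retardation factor R = 1 + ρ_b·K_d/n = 1 + 1.58 × 5.2/0.38 = 22.62.
Sorption retards both mechanisms: v_R = v/R = 0.002409 m/day, D_R = D/R = 0.02233 m²/day.
Peak time from v_R²t² + 2D_R t − x² = 0: t = (√(D_R² + v_R²x²) − D_R)/v_R².
√(D_R² + v_R²x²) = √(0.02233² + 0.002409² × 10.6²) = 0.03392; v_R² = 5.803e-06.
t = (0.03392 − 0.02233)/5.803e-06 = 2000 days.

2000 days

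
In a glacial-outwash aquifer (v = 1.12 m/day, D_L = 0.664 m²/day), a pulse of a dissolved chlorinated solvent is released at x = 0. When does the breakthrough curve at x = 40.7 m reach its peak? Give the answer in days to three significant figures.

35.8 days

For the 1D instantaneous-source solution, setting ∂C/∂t = 0 at fixed x gives v²t² + 2Dt − x² = 0, so t = (√(D² + v²x²) − D)/v².
√(D² + v²x²) = √(0.664² + 1.12² × 40.7²) = 45.59; v² = 1.2544.
t = (45.59 − 0.664)/1.2544 = 35.8 days (vs. the pure-advection estimate x/v = 36.3 d).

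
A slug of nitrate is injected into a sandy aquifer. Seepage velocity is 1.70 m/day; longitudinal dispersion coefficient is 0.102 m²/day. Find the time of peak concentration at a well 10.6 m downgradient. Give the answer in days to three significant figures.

For the 1D instantaneous-source solution, setting ∂C/∂t = 0 at fixed x gives v²t² + 2Dt − x² = 0, so t = (√(D² + v²x²) − D)/v².
√(D² + v²x²) = √(0.102² + 1.70² × 10.6²) = 18.02; v² = 2.89.
t = (18.02 − 0.102)/2.89 = 6.20 days (vs. the pure-advection estimate x/v = 6.24 d).

6.20 days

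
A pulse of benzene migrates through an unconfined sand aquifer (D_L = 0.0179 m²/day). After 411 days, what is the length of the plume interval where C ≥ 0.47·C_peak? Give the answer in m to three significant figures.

The plume is Gaussian with σ = √(2Dt) = √(2 × 0.0179 × 411) = 3.836 m.
C/C_peak = exp(−Δx²/(2σ²)) = 0.47 ⇒ Δx = σ·√(−2 ln 0.47) = 3.836 × 1.229 = 4.714 m.
Width = 2Δx = 9.43 m.

9.43 m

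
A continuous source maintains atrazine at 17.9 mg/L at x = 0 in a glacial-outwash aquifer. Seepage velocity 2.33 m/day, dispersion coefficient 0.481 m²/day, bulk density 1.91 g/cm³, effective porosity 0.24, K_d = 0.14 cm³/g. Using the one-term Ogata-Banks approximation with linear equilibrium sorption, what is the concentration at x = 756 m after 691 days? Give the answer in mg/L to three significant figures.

Retardation factor R = 1 + ρ_b·K_d/n = 1 + 1.91 × 0.14/0.24 = 2.114.
Sorption retards both mechanisms: v_R = v/R = 1.102 m/day, D_R = D/R = 0.2275 m²/day.
v_R·t = 1.102 × 691 = 761.482 m; 2√(D_R t) = 25.08 m; argument = (756 − 761.482)/25.08 = -0.2186.
C = C₀ × ½·erfc(-0.2186) = 17.9 × 0.6214 = 11.1 mg/L.

11.1 mg/L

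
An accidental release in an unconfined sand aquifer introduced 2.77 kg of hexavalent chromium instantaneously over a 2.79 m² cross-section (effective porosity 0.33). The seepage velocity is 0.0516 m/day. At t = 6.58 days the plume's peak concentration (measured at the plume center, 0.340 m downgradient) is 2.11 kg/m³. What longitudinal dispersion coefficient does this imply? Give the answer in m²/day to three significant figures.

At the plume center C_max = M/(n_e·A·√(4πDt)), so D = M²/(4πt·(n_e·A·C_max)²).
n_e·A·C_max = 0.33 × 2.79 × 2.11 = 1.943 kg/m.
D = 2.77²/(4π × 6.58 × 1.943²) = 0.0246 m²/day.

0.0246 m²/day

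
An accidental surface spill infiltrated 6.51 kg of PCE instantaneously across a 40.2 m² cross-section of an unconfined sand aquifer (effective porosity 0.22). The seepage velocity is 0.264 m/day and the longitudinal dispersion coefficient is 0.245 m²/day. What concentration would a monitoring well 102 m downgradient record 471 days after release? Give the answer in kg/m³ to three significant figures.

For an instantaneous plane source, C(x,t) = M/(n_e·A·√(4πDt)) · exp(−(x−vt)²/(4Dt)), with n_e·A the pore (flow) area.
Plume center vt = 0.264 × 471 = 124.344 m, so the well at 102 m is 22.344 m upgradient of the peak.
√(4πDt) = 38.08 m, giving peak height M/(n_e·A·√(4πDt)) = 6.51/(0.22 × 40.2 × 38.08) = 0.01933 kg/m³.
(x−vt)²/(4Dt) = (-22.344)²/(4 × 0.245 × 471) = 1.082; exp(−1.082) = 0.3389.
C = 0.01933 × 0.3389 = 0.00655 kg/m³.

0.00655 kg/m³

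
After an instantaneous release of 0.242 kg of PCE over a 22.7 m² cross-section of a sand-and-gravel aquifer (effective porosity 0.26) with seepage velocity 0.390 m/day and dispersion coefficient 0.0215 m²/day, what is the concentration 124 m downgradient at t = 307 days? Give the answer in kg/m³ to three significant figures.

For an instantaneous plane source, C(x,t) = M/(n_e·A·√(4πDt)) · exp(−(x−vt)²/(4Dt)), with n_e·A the pore (flow) area.
Plume center vt = 0.390 × 307 = 119.73 m, so the well at 124 m is 4.27 m downgradient of the peak.
√(4πDt) = 9.107 m, giving peak height M/(n_e·A·√(4πDt)) = 0.242/(0.26 × 22.7 × 9.107) = 0.004502 kg/m³.
(x−vt)²/(4Dt) = (4.27)²/(4 × 0.0215 × 307) = 0.6906; exp(−0.6906) = 0.5013.
C = 0.004502 × 0.5013 = 0.00226 kg/m³.

0.00226 kg/m³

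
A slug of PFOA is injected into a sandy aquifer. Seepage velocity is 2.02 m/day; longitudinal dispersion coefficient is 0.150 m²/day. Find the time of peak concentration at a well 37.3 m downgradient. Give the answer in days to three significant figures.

For the 1D instantaneous-source solution, setting ∂C/∂t = 0 at fixed x gives v²t² + 2Dt − x² = 0, so t = (√(D² + v²x²) − D)/v².
√(D² + v²x²) = √(0.150² + 2.02² × 37.3²) = 75.35; v² = 4.0804.
t = (75.35 − 0.150)/4.0804 = 18.4 days (vs. the pure-advection estimate x/v = 18.5 d).

18.4 days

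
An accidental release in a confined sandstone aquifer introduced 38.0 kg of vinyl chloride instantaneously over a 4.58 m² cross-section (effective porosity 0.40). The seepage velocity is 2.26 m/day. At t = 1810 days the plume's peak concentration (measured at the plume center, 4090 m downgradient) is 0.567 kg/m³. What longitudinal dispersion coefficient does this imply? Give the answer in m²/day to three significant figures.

0.0588 m²/day

At the plume center C_max = M/(n_e·A·√(4πDt)), so D = M²/(4πt·(n_e·A·C_max)²).
n_e·A·C_max = 0.40 × 4.58 × 0.567 = 1.039 kg/m.
D = 38.0²/(4π × 1810 × 1.039²) = 0.0588 m²/day.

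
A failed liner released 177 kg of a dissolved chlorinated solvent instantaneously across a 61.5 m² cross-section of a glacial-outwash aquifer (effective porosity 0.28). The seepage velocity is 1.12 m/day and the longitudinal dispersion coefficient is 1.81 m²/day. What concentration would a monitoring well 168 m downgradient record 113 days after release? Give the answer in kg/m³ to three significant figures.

For an instantaneous plane source, C(x,t) = M/(n_e·A·√(4πDt)) · exp(−(x−vt)²/(4Dt)), with n_e·A the pore (flow) area.
Plume center vt = 1.12 × 113 = 126.56 m, so the well at 168 m is 41.44 m downgradient of the peak.
√(4πDt) = 50.70 m, giving peak height M/(n_e·A·√(4πDt)) = 177/(0.28 × 61.5 × 50.70) = 0.2027 kg/m³.
(x−vt)²/(4Dt) = (41.44)²/(4 × 1.81 × 113) = 2.099; exp(−2.099) = 0.1226.
C = 0.2027 × 0.1226 = 0.0249 kg/m³.

0.0249 kg/m³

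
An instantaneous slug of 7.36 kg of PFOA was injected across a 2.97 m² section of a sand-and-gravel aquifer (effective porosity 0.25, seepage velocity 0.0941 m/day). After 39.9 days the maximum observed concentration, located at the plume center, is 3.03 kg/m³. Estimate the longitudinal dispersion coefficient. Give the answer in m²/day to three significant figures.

At the plume center C_max = M/(n_e·A·√(4πDt)), so D = M²/(4πt·(n_e·A·C_max)²).
n_e·A·C_max = 0.25 × 2.97 × 3.03 = 2.250 kg/m.
D = 7.36²/(4π × 39.9 × 2.250²) = 0.0213 m²/day.

0.0213 m²/day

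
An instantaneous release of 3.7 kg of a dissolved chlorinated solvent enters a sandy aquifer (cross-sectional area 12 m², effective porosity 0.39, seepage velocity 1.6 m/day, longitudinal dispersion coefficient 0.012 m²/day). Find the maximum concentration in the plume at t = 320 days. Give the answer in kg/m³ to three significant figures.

0.114 kg/m³

The peak of an instantaneous 1D plume sits at x = vt; there the Gaussian factor is 1 and C_max = M/(n_e·A·√(4πDt)), where n_e·A is the pore area the mass is dissolved in.
√(4πDt) = √(4π × 0.012 × 320) = 6.947 m, so C_max = 3.7/(0.39 × 12 × 6.947) = 0.114 kg/m³.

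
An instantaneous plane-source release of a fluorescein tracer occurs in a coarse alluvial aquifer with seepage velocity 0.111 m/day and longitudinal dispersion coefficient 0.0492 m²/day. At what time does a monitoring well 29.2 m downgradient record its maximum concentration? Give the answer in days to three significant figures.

For the 1D instantaneous-source solution, setting ∂C/∂t = 0 at fixed x gives v²t² + 2Dt − x² = 0, so t = (√(D² + v²x²) − D)/v².
√(D² + v²x²) = √(0.0492² + 0.111² × 29.2²) = 3.242; v² = 0.012321.
t = (3.242 − 0.0492)/0.012321 = 259 days (vs. the pure-advection estimate x/v = 263 d).

259 days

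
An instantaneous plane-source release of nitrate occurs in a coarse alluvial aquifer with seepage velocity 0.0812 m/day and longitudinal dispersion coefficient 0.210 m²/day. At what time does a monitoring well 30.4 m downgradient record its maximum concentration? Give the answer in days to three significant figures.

344 days

For the 1D instantaneous-source solution, setting ∂C/∂t = 0 at fixed x gives v²t² + 2Dt − x² = 0, so t = (√(D² + v²x²) − D)/v².
√(D² + v²x²) = √(0.210² + 0.0812² × 30.4²) = 2.477; v² = 0.00659344.
t = (2.477 − 0.210)/0.00659344 = 344 days (vs. the pure-advection estimate x/v = 374 d).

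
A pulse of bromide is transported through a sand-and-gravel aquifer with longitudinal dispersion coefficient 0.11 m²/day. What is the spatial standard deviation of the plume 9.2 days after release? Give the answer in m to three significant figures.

Dispersive spreading gives a Gaussian with σ² = 2Dt; advection only shifts the center.
σ = √(2 × 0.11 × 9.2) = 1.42 m.

1.42 m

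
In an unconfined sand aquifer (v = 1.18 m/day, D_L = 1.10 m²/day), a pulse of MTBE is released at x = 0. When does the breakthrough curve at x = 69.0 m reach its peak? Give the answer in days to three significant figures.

57.7 days

For the 1D instantaneous-source solution, setting ∂C/∂t = 0 at fixed x gives v²t² + 2Dt − x² = 0, so t = (√(D² + v²x²) − D)/v².
√(D² + v²x²) = √(1.10² + 1.18² × 69.0²) = 81.43; v² = 1.3924.
t = (81.43 − 1.10)/1.3924 = 57.7 days (vs. the pure-advection estimate x/v = 58.5 d).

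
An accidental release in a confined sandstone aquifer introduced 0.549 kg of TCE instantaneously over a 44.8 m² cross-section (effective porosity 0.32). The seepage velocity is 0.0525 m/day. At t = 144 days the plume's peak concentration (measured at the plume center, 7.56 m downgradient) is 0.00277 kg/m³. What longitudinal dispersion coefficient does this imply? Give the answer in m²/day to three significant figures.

At the plume center C_max = M/(n_e·A·√(4πDt)), so D = M²/(4πt·(n_e·A·C_max)²).
n_e·A·C_max = 0.32 × 44.8 × 0.00277 = 0.03971 kg/m.
D = 0.549²/(4π × 144 × 0.03971²) = 0.106 m²/day.

0.106 m²/day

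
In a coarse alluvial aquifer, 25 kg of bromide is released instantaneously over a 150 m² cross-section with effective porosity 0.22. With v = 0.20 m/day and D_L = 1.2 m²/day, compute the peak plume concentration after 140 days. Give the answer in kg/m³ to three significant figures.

0.0165 kg/m³

The peak of an instantaneous 1D plume sits at x = vt; there the Gaussian factor is 1 and C_max = M/(n_e·A·√(4πDt)), where n_e·A is the pore area the mass is dissolved in.
√(4πDt) = √(4π × 1.2 × 140) = 45.95 m, so C_max = 25/(0.22 × 150 × 45.95) = 0.0165 kg/m³.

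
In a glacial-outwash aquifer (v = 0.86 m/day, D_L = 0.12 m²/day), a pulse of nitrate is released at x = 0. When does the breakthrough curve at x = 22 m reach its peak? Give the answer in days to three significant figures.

For the 1D instantaneous-source solution, setting ∂C/∂t = 0 at fixed x gives v²t² + 2Dt − x² = 0, so t = (√(D² + v²x²) − D)/v².
√(D² + v²x²) = √(0.12² + 0.86² × 22²) = 18.92; v² = 0.7396.
t = (18.92 − 0.12)/0.7396 = 25.4 days (vs. the pure-advection estimate x/v = 25.6 d).

25.4 days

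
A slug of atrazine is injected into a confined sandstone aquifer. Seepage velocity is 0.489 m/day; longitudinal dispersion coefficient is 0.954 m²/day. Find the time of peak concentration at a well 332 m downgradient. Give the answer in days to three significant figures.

For the 1D instantaneous-source solution, setting ∂C/∂t = 0 at fixed x gives v²t² + 2Dt − x² = 0, so t = (√(D² + v²x²) − D)/v².
√(D² + v²x²) = √(0.954² + 0.489² × 332²) = 162.4; v² = 0.239121.
t = (162.4 − 0.954)/0.239121 = 675 days (vs. the pure-advection estimate x/v = 679 d).

675 days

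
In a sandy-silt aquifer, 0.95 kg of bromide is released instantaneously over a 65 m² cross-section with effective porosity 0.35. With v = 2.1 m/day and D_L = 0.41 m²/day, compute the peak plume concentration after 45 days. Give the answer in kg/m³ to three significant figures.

0.00274 kg/m³

The peak of an instantaneous 1D plume sits at x = vt; there the Gaussian factor is 1 and C_max = M/(n_e·A·√(4πDt)), where n_e·A is the pore area the mass is dissolved in.
√(4πDt) = √(4π × 0.41 × 45) = 15.23 m, so C_max = 0.95/(0.35 × 65 × 15.23) = 0.00274 kg/m³.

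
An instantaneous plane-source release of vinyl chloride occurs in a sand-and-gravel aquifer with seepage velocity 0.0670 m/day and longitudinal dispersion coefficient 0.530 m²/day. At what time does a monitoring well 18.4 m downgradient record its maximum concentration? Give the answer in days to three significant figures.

181 days

For the 1D instantaneous-source solution, setting ∂C/∂t = 0 at fixed x gives v²t² + 2Dt − x² = 0, so t = (√(D² + v²x²) − D)/v².
√(D² + v²x²) = √(0.530² + 0.0670² × 18.4²) = 1.342; v² = 0.004489.
t = (1.342 − 0.530)/0.004489 = 181 days (vs. the pure-advection estimate x/v = 275 d).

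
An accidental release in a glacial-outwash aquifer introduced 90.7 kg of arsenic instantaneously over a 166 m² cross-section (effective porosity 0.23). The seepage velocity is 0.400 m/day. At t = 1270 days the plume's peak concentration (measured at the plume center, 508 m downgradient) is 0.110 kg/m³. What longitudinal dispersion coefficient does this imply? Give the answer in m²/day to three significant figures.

At the plume center C_max = M/(n_e·A·√(4πDt)), so D = M²/(4πt·(n_e·A·C_max)²).
n_e·A·C_max = 0.23 × 166 × 0.110 = 4.200 kg/m.
D = 90.7²/(4π × 1270 × 4.200²) = 0.0292 m²/day.

0.0292 m²/day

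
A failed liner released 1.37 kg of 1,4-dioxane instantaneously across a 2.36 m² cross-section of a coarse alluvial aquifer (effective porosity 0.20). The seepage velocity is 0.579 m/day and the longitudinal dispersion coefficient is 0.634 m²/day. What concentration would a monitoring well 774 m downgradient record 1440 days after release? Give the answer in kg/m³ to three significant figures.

For an instantaneous plane source, C(x,t) = M/(n_e·A·√(4πDt)) · exp(−(x−vt)²/(4Dt)), with n_e·A the pore (flow) area.
Plume center vt = 0.579 × 1440 = 833.76 m, so the well at 774 m is 59.76 m upgradient of the peak.
√(4πDt) = 107.1 m, giving peak height M/(n_e·A·√(4πDt)) = 1.37/(0.20 × 2.36 × 107.1) = 0.02710 kg/m³.
(x−vt)²/(4Dt) = (-59.76)²/(4 × 0.634 × 1440) = 0.9779; exp(−0.9779) = 0.3761.
C = 0.02710 × 0.3761 = 0.0102 kg/m³.

0.0102 kg/m³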